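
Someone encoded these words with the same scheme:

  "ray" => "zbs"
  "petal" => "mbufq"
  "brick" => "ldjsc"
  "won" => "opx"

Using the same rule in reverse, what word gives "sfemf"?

Read the word backwards and shift each letter +1.
Decoding sfemf: shift back: s−1=r, f−1=e, e−1=d, m−1=l, f−1=e → redle; then reverse → elder.

elder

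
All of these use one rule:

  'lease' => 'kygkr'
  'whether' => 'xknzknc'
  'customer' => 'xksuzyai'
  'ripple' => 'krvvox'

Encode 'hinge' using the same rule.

The output letters match the input read backwards, each shifted +6: lease reversed is esael. Read the word backwards and shift each letter +6.
Applying it to hinge: reverse → egnih; then shift: e+6=k, g+6=m, n+6=t, i+6=o, h+6=n.

kmton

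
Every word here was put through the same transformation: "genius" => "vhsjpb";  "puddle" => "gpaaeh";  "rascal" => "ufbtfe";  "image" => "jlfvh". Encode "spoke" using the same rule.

bgzxh

g(6)→v(21) and e(4)→h(7) fit y≡7x+5 (mod 26); the inverse of 7 mod 26 is 15. This is an affine cipher: with a=0,…,z=25, each position x becomes (7x+5) mod 26.
On spoke: s(18)→7·18+5≡1=b; p(15)→7·15+5≡6=g; o(14)→7·14+5≡25=z; k(10)→7·10+5≡23=x; e(4)→7·4+5≡7=h (all mod 26).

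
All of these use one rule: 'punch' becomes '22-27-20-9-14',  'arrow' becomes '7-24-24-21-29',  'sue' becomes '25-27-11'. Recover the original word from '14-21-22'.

p is letter #16 and maps to 22: an offset of 6. Each letter is replaced by its alphabet position (a=1..z=26) + 6.
Undoing it on 14-21-22: 14→(14−6)÷1=8=h, 21→(21−6)÷1=15=o, 22→(22−6)÷1=16=p.

hop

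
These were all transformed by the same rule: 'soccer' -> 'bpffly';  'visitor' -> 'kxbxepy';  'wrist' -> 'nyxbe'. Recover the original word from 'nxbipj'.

s(18)→b(1) and o(14)→p(15) fit y≡3x+25 (mod 26); the inverse of 3 mod 26 is 9. This is an affine cipher: with a=0,…,z=25, each position x becomes (3x+25) mod 26.
Decoding nxbipj: n(13)→9·(13−25)≡22=w; x(23)→9·(23−25)≡8=i; b(1)→9·(1−25)≡18=s; i(8)→9·(8−25)≡3=d; p(15)→9·(15−25)≡14=o; j(9)→9·(9−25)≡12=m (all mod 26).

wisdom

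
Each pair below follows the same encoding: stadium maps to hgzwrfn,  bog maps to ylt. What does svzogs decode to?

health

Each pair mirrors across the alphabet (s↔h, t↔g, a↔z): positions sum to 25. This is the alphabet-reversal cipher (Atbash): a becomes z, b becomes y, etc.
Undoing it on svzogs: s↔h, v↔e, z↔a, o↔l, g↔t, s↔h.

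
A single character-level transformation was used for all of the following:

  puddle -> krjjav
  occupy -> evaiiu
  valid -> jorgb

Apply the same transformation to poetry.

Read the word backwards and shift each letter +6.
Applying it to poetry: reverse → yrteop; then shift: y+6=e, r+6=x, t+6=z, e+6=k, o+6=u, p+6=v.

exzkuv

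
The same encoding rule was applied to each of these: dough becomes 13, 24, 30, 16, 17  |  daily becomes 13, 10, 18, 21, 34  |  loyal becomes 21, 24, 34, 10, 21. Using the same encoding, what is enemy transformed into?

d is letter #4 and maps to 13: an offset of 9. The number is (letter's place in the alphabet, a=1) + 9.
For enemy: e=5→14, n=14→23, e=5→14, m=13→22, y=25→34.

14, 23, 14, 22, 34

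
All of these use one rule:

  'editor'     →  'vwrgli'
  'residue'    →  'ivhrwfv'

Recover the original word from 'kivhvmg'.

present

Each pair mirrors across the alphabet (e↔v, d↔w, i↔r): positions sum to 25. This is the alphabet-reversal cipher (Atbash): a becomes z, b becomes y, etc.
Decoding kivhvmg: k↔p, i↔r, v↔e, h↔s, v↔e, m↔n, g↔t.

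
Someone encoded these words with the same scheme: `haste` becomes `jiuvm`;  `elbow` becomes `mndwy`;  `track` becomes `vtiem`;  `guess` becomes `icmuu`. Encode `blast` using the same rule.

Vowels shift forward by 8 and consonants shift forward by 2.
For blast: b(cons)+2=d, l(cons)+2=n, a(vowel)+8=i, s(cons)+2=u, t(cons)+2=v.

dniuv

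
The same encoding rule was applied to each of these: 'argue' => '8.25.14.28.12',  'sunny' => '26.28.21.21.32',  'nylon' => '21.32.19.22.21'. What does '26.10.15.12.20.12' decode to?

a is letter #1 and maps to 8: an offset of 7. Letters become their 1-based position plus 7 (so a→8, b→9, …).
Decoding 26.10.15.12.20.12: 26→(26−7)÷1=19=s, 10→(10−7)÷1=3=c, 15→(15−7)÷1=8=h, 12→(12−7)÷1=5=e, 20→(20−7)÷1=13=m, 12→(12−7)÷1=5=e.

scheme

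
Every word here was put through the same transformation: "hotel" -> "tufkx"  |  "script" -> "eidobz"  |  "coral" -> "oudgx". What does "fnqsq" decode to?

Shifts by position in hotel: pos 0: h→t (+12), pos 1: o→u (+6), pos 2: t→f (+12), pos 3: e→k (+6) — repeating every 2. A repeating key of period 2 is used — shifts +12, +6 over and over.
Reversing it on fnqsq: f−12=t, n−6=h, q−12=e, s−6=m, q−12=e.

theme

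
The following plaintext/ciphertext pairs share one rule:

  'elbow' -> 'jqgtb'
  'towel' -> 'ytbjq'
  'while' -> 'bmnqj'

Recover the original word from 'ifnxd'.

Every letter moves 5 places later in the alphabet, wrapping around z→a.
Decoding ifnxd: i−5=d, f−5=a, n−5=i, x−5=s, d−5=y.

daisy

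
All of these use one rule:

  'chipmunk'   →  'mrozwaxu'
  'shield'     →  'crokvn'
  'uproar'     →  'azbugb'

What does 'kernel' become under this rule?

The shift depends on letter class: consonant c→m is +10, but vowel i→o is +6. Two shifts are in play — +6 for a/e/i/o/u, +10 for every other letter.
For kernel: k(cons)+10=u, e(vowel)+6=k, r(cons)+10=b, n(cons)+10=x, e(vowel)+6=k, l(cons)+10=v.

ukbxkv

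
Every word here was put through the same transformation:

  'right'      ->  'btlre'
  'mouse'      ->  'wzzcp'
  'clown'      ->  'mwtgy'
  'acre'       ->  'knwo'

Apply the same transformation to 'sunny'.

Shifts by position in right: pos 0: r→b (+10), pos 1: i→t (+11), pos 2: g→l (+5), pos 3: h→r (+10), pos 4: t→e (+11) — repeating every 3. A repeating key of period 3 is used — shifts +10, +11, +5 over and over.
On sunny: s+10=c, u+11=f, n+5=s, n+10=x, y+11=j.

cfsxj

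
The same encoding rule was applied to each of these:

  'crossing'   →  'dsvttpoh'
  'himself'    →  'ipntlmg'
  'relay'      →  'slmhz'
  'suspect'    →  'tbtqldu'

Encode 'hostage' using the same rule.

The shift depends on letter class: consonant c→d is +1, but vowel o→v is +7. Two shifts are in play — +7 for a/e/i/o/u, +1 for every other letter.
For hostage: h(cons)+1=i, o(vowel)+7=v, s(cons)+1=t, t(cons)+1=u, a(vowel)+7=h, g(cons)+1=h, e(vowel)+7=l.

ivtuhhl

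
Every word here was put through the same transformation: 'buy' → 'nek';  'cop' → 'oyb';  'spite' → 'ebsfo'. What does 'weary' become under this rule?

The shift depends on letter class: consonant b→n is +12, but vowel u→e is +10. Two shifts are in play — +10 for a/e/i/o/u, +12 for every other letter.
On weary: w(cons)+12=i, e(vowel)+10=o, a(vowel)+10=k, r(cons)+12=d, y(cons)+12=k.

iokdk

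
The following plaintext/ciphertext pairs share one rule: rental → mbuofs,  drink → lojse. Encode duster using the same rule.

sfutve

The output letters match the input read backwards, each shifted +1: rental reversed is latner. Two steps: reverse the string, then apply a Caesar shift of +1.
Applying it to duster: reverse → retsud; then shift: r+1=s, e+1=f, t+1=u, s+1=t, u+1=v, d+1=e.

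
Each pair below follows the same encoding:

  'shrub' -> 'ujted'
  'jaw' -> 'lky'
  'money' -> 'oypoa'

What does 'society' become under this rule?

The rule splits by letter class: vowels +10, consonants +2.
For society: s(cons)+2=u, o(vowel)+10=y, c(cons)+2=e, i(vowel)+10=s, e(vowel)+10=o, t(cons)+2=v, y(cons)+2=a.

uyesova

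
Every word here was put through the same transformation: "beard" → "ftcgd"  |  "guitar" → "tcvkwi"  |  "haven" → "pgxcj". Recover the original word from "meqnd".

The output letters match the input read backwards, each shifted +2: beard reversed is draeb. Read the word backwards and shift each letter +2.
Undoing it on meqnd: shift back: m−2=k, e−2=c, q−2=o, n−2=l, d−2=b → kcolb; then reverse → block.

block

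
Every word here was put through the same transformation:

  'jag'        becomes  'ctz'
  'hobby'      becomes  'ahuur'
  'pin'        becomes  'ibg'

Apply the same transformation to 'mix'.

Every letter moves 19 places later in the alphabet, wrapping around z→a.
On mix: m+19=f, i+19=b, x+19=q.

fbq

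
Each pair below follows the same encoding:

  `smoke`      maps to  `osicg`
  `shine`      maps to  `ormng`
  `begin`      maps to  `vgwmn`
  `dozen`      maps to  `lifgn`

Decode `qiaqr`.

s(18)→o(14) and m(12)→s(18) fit y≡21x+0 (mod 26); the inverse of 21 mod 26 is 5. Treating letters as 0–25, the rule is x ↦ 21x + 0 (mod 26).
Reversing it on qiaqr: q(16)→5·(16−0)≡2=c; i(8)→5·(8−0)≡14=o; a(0)→5·(0−0)≡0=a; q(16)→5·(16−0)≡2=c; r(17)→5·(17−0)≡7=h (all mod 26).

coach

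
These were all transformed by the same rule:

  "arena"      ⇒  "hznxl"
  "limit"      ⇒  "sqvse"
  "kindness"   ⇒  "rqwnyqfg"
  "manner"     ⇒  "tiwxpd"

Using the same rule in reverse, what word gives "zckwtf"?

submit

Each letter shifts forward by (position + 7), i.e. 7, 8, 9, … — the shift grows by one for each successive letter.
Reversing it on zckwtf: z−7=s, c−8=u, k−9=b, w−10=m, t−11=i, f−12=t.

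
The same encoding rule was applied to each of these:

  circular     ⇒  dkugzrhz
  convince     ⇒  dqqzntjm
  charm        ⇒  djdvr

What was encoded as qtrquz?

prompt

The shift increases by 1 at each position, starting from +1: 1, 2, 3, ….
Undoing it on qtrquz: q−1=p, t−2=r, r−3=o, q−4=m, u−5=p, z−6=t.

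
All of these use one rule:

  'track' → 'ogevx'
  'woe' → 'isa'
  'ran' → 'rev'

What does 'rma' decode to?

win

The output letters match the input read backwards, each shifted +4: track reversed is kcart. Read the word backwards and shift each letter +4.
Decoding rma: shift back: r−4=n, m−4=i, a−4=w → niw; then reverse → win.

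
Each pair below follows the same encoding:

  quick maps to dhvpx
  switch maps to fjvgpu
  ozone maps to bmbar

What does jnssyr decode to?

waffle

Compare letters: q→d is +13, u→h is +13, i→v is +13 — a constant shift. It's a constant shift of +13 (ROT13).
Undoing it on jnssyr: j−13=w, n−13=a, s−13=f, s−13=f, y−13=l, r−13=e.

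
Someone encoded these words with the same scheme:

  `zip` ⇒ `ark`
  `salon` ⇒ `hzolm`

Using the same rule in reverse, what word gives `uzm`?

fan

Each letter is replaced by its mirror in the alphabet: a↔z, b↔y, c↔x, and so on (the Atbash cipher).
Decoding uzm: u↔f, z↔a, m↔n.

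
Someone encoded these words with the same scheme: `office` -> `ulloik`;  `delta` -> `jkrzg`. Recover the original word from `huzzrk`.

Each letter is shifted forward by 6 in the alphabet (a Caesar shift of +6).
Undoing it on huzzrk: h−6=b, u−6=o, z−6=t, z−6=t, r−6=l, k−6=e.

bottle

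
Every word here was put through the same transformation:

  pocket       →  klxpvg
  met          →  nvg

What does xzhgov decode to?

castle

Each pair mirrors across the alphabet (p↔k, o↔l, c↔x): positions sum to 25. Letters are reflected about the middle of the alphabet (position → 25−position): Atbash.
Reversing it on xzhgov: x↔c, z↔a, h↔s, g↔t, o↔l, v↔e.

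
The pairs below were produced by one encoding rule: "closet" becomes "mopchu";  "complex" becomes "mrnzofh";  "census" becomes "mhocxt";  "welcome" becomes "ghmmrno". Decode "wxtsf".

Shifts by position in closet: pos 0: c→m (+10), pos 1: l→o (+3), pos 2: o→p (+1), pos 3: s→c (+10), pos 4: e→h (+3), pos 5: t→u (+1) — repeating every 3. The shifts repeat in a cycle of length 3: positions 0,1,… shift by +10, +3, +1, then the pattern repeats.
Reversing it on wxtsf: w−10=m, x−3=u, t−1=s, s−10=i, f−3=c.

music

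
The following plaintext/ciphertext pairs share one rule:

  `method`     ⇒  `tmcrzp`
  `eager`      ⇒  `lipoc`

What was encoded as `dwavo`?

world

In method: m→t is +7, e→m is +8, t→c is +9, h→r is +10 — the shift increases by 1 each position. The shift increases by 1 at each position, starting from +7: 7, 8, 9, ….
Decoding dwavo: d−7=w, w−8=o, a−9=r, v−10=l, o−11=d.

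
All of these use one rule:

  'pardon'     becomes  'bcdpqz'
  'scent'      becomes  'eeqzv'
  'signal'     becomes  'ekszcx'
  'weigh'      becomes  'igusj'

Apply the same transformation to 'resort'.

Shifts by position in pardon: pos 0: p→b (+12), pos 1: a→c (+2), pos 2: r→d (+12), pos 3: d→p (+12), pos 4: o→q (+2), pos 5: n→z (+12) — repeating every 3. It's a Vigenère-style cipher with numeric key [12,2,12]: position i shifts by key[i mod 3].
Applying it to resort: r+12=d, e+2=g, s+12=e, o+12=a, r+2=t, t+12=f.

dgeatf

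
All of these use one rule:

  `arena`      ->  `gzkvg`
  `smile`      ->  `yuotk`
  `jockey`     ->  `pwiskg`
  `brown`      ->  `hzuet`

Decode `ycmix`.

A repeating key of period 2 is used — shifts +6, +8 over and over.
Undoing it on ycmix: y−6=s, c−8=u, m−6=g, i−8=a, x−6=r.

sugar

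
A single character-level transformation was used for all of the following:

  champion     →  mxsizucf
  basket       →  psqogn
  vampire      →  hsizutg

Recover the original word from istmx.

march

c(2)→m(12) and h(7)→x(23) fit y≡23x+18 (mod 26); the inverse of 23 mod 26 is 17. This is an affine cipher: with a=0,…,z=25, each position x becomes (23x+18) mod 26.
Decoding istmx: i(8)→17·(8−18)≡12=m; s(18)→17·(18−18)≡0=a; t(19)→17·(19−18)≡17=r; m(12)→17·(12−18)≡2=c; x(23)→17·(23−18)≡7=h (all mod 26).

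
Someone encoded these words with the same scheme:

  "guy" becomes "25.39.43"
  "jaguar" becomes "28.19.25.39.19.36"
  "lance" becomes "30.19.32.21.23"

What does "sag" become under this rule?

37.19.25

g is letter #7 and maps to 25: an offset of 18. Each letter is replaced by its alphabet position (a=1..z=26) + 18.
Applying it to sag: s=19→37, a=1→19, g=7→25.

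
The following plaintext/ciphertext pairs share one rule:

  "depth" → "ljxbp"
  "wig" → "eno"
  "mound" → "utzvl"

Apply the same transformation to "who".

ept

The shift depends on letter class: consonant d→l is +8, but vowel e→j is +5. Vowels shift forward by 5 and consonants shift forward by 8.
Applying it to who: w(cons)+8=e, h(cons)+8=p, o(vowel)+5=t.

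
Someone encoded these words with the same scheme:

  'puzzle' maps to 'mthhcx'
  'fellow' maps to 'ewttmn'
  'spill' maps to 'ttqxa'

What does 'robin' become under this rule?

vqjwz

The output letters match the input read backwards, each shifted +8: puzzle reversed is elzzup. Two steps: reverse the string, then apply a Caesar shift of +8.
Applying it to robin: reverse → nibor; then shift: n+8=v, i+8=q, b+8=j, o+8=w, r+8=z.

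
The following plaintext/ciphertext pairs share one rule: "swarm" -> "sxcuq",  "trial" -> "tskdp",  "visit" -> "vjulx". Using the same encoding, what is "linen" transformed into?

ljphr

Letter i (0-indexed) is shifted by i+0, so successive shifts are 0, 1, 2, ….
Applying it to linen: l+0=l, i+1=j, n+2=p, e+3=h, n+4=r.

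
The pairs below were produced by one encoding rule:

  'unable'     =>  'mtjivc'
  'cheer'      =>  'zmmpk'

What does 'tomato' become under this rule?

wbiuwb

The output letters match the input read backwards, each shifted +8: unable reversed is elbanu. Read the word backwards and shift each letter +8.
For tomato: reverse → otamot; then shift: o+8=w, t+8=b, a+8=i, m+8=u, o+8=w, t+8=b.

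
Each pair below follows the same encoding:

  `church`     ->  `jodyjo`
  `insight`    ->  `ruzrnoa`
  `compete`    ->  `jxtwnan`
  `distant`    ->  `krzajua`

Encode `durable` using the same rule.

The shift depends on letter class: consonant c→j is +7, but vowel u→d is +9. Two shifts are in play — +9 for a/e/i/o/u, +7 for every other letter.
Applying it to durable: d(cons)+7=k, u(vowel)+9=d, r(cons)+7=y, a(vowel)+9=j, b(cons)+7=i, l(cons)+7=s, e(vowel)+9=n.

kdyjisn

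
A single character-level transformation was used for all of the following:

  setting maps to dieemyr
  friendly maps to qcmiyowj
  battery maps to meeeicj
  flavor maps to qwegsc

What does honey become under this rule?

Two shifts are in play — +4 for a/e/i/o/u, +11 for every other letter.
On honey: h(cons)+11=s, o(vowel)+4=s, n(cons)+11=y, e(vowel)+4=i, y(cons)+11=j.

ssyij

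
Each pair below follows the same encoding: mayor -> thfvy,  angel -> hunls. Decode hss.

all

Compare letters: m→t is +7, a→h is +7, y→f is +7 — a constant shift. This is a Caesar cipher with shift 7.
Reversing it on hss: h−7=a, s−7=l, s−7=l.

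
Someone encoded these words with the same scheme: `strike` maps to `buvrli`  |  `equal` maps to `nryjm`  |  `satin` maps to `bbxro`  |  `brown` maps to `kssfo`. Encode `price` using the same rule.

Shifts by position in strike: pos 0: s→b (+9), pos 1: t→u (+1), pos 2: r→v (+4), pos 3: i→r (+9), pos 4: k→l (+1), pos 5: e→i (+4) — repeating every 3. It's a Vigenère-style cipher with numeric key [9,1,4]: position i shifts by key[i mod 3].
For price: p+9=y, r+1=s, i+4=m, c+9=l, e+1=f.

ysmlf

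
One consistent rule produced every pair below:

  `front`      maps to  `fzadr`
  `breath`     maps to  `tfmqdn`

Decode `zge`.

sun

Read the word backwards and shift each letter +12.
Decoding zge: shift back: z−12=n, g−12=u, e−12=s → nus; then reverse → sun.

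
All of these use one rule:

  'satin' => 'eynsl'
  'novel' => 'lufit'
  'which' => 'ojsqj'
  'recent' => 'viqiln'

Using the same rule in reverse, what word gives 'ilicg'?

enemy

s(18)→e(4) and a(0)→y(24) fit y≡9x+24 (mod 26); the inverse of 9 mod 26 is 3. This is an affine cipher: with a=0,…,z=25, each position x becomes (9x+24) mod 26.
Reversing it on ilicg: i(8)→3·(8−24)≡4=e; l(11)→3·(11−24)≡13=n; i(8)→3·(8−24)≡4=e; c(2)→3·(2−24)≡12=m; g(6)→3·(6−24)≡24=y (all mod 26).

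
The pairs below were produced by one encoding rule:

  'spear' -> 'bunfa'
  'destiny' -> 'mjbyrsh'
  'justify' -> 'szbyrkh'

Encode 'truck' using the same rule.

The shifts repeat in a cycle of length 2: positions 0,1,… shift by +9, +5, then the pattern repeats.
On truck: t+9=c, r+5=w, u+9=d, c+5=h, k+9=t.

cwdht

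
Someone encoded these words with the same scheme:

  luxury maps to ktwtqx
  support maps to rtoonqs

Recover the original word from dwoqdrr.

This is a Caesar cipher with shift 25.
Decoding dwoqdrr: d−25=e, w−25=x, o−25=p, q−25=r, d−25=e, r−25=s, r−25=s.

express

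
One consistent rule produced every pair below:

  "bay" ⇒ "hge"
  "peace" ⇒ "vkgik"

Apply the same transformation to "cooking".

Each letter is shifted forward by 6 in the alphabet (a Caesar shift of +6).
Applying it to cooking: c+6=i, o+6=u, o+6=u, k+6=q, i+6=o, n+6=t, g+6=m.

iuuqotm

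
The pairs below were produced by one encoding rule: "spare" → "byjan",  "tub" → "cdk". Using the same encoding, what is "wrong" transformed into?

Compare letters: s→b is +9, p→y is +9, a→j is +9 — a constant shift. This is a Caesar cipher with shift 9.
On wrong: w+9=f, r+9=a, o+9=x, n+9=w, g+9=p.

faxwp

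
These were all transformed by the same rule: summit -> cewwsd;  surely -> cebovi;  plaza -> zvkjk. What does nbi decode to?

dry

Compare letters: s→c is +10, u→e is +10, m→w is +10 — a constant shift. This is a Caesar cipher with shift 10.
Reversing it on nbi: n−10=d, b−10=r, i−10=y.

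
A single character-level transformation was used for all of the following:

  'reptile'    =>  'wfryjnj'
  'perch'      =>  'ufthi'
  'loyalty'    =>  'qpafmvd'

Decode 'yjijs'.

A repeating key of period 3 is used — shifts +5, +1, +2 over and over.
Reversing it on yjijs: y−5=t, j−1=i, i−2=g, j−5=e, s−1=r.

tiger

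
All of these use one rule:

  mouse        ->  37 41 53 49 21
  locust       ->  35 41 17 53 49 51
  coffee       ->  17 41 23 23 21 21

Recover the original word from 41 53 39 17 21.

ounce

m(#13)→37 and o(#15)→41: differences scale by 2, so n = 2·pos + 11. The formula is n = 2×(alphabet index, a=1) + 11.
Undoing it on 41 53 39 17 21: 41→(41−11)÷2=15=o, 53→(53−11)÷2=21=u, 39→(39−11)÷2=14=n, 17→(17−11)÷2=3=c, 21→(21−11)÷2=5=e.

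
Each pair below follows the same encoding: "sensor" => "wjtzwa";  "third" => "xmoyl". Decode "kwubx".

group

In sensor: s→w is +4, e→j is +5, n→t is +6, s→z is +7 — the shift increases by 1 each position. Letter i (0-indexed) is shifted by i+4, so successive shifts are 4, 5, 6, ….
Reversing it on kwubx: k−4=g, w−5=r, u−6=o, b−7=u, x−8=p.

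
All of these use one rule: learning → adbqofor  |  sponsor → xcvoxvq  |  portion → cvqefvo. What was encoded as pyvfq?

Each letter's alphabet position (a=0..z=25) is mapped through 7·x+1 mod 26 — an affine cipher.
Undoing it on pyvfq: p(15)→15·(15−1)≡2=c; y(24)→15·(24−1)≡7=h; v(21)→15·(21−1)≡14=o; f(5)→15·(5−1)≡8=i; q(16)→15·(16−1)≡17=r (all mod 26).

choir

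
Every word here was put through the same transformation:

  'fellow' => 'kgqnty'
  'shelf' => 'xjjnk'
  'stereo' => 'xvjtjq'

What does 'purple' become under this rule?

It's a Vigenère-style cipher with numeric key [5,2]: position i shifts by key[i mod 2].
For purple: p+5=u, u+2=w, r+5=w, p+2=r, l+5=q, e+2=g.

uwwrqg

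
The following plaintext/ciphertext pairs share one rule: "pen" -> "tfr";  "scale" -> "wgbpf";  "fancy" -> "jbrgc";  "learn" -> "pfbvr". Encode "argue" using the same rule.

bvkvf

The shift depends on letter class: consonant p→t is +4, but vowel e→f is +1. The rule splits by letter class: vowels +1, consonants +4.
On argue: a(vowel)+1=b, r(cons)+4=v, g(cons)+4=k, u(vowel)+1=v, e(vowel)+1=f.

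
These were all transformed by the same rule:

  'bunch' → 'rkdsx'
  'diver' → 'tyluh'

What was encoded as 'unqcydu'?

examine

It's a constant shift of +16 (ROT16).
Reversing it on unqcydu: u−16=e, n−16=x, q−16=a, c−16=m, y−16=i, d−16=n, u−16=e.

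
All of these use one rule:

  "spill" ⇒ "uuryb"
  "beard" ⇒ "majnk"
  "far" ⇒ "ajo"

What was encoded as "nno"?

fee

The output letters match the input read backwards, each shifted +9: spill reversed is llips. Two steps: reverse the string, then apply a Caesar shift of +9.
Reversing it on nno: shift back: n−9=e, n−9=e, o−9=f → eef; then reverse → fee.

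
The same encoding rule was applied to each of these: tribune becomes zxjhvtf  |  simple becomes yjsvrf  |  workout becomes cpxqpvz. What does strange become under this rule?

yzxbtmf

The shift depends on letter class: consonant t→z is +6, but vowel i→j is +1. Vowels shift forward by 1 and consonants shift forward by 6.
For strange: s(cons)+6=y, t(cons)+6=z, r(cons)+6=x, a(vowel)+1=b, n(cons)+6=t, g(cons)+6=m, e(vowel)+1=f.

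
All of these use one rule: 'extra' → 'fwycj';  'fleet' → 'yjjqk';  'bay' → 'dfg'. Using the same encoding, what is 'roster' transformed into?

The output letters match the input read backwards, each shifted +5: extra reversed is artxe. Two steps: reverse the string, then apply a Caesar shift of +5.
On roster: reverse → retsor; then shift: r+5=w, e+5=j, t+5=y, s+5=x, o+5=t, r+5=w.

wjyxtw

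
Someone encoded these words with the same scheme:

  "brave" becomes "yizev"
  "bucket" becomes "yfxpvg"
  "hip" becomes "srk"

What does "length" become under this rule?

Letters are reflected about the middle of the alphabet (position → 25−position): Atbash.
For length: l↔o, e↔v, n↔m, g↔t, t↔g, h↔s.

ovmtgs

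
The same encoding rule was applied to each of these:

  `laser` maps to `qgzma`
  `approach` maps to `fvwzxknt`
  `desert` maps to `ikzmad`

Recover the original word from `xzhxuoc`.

stapler

In laser: l→q is +5, a→g is +6, s→z is +7, e→m is +8 — the shift increases by 1 each position. Each letter shifts forward by (position + 5), i.e. 5, 6, 7, … — the shift grows by one for each successive letter.
Decoding xzhxuoc: x−5=s, z−6=t, h−7=a, x−8=p, u−9=l, o−10=e, c−11=r.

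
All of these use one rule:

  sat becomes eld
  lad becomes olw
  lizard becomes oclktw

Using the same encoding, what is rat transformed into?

The output letters match the input read backwards, each shifted +11: sat reversed is tas. The word is reversed, then every letter is shifted forward by 11.
On rat: reverse → tar; then shift: t+11=e, a+11=l, r+11=c.

elc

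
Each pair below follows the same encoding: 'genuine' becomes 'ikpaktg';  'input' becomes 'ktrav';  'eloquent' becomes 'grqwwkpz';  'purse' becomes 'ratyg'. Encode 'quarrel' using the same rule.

sacxtkn

Shifts by position in genuine: pos 0: g→i (+2), pos 1: e→k (+6), pos 2: n→p (+2), pos 3: u→a (+6) — repeating every 2. The shifts repeat in a cycle of length 2: positions 0,1,… shift by +2, +6, then the pattern repeats.
For quarrel: q+2=s, u+6=a, a+2=c, r+6=x, r+2=t, e+6=k, l+2=n.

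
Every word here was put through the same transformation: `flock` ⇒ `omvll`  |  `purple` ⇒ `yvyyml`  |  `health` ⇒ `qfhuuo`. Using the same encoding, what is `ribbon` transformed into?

ajikpu

Shifts by position in flock: pos 0: f→o (+9), pos 1: l→m (+1), pos 2: o→v (+7), pos 3: c→l (+9), pos 4: k→l (+1) — repeating every 3. It's a Vigenère-style cipher with numeric key [9,1,7]: position i shifts by key[i mod 3].
For ribbon: r+9=a, i+1=j, b+7=i, b+9=k, o+1=p, n+7=u.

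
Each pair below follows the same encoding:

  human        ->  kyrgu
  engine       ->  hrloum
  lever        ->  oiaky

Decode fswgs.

coral

In human: h→k is +3, u→y is +4, m→r is +5, a→g is +6 — the shift increases by 1 each position. Each letter shifts forward by (position + 3), i.e. 3, 4, 5, … — the shift grows by one for each successive letter.
Reversing it on fswgs: f−3=c, s−4=o, w−5=r, g−6=a, s−7=l.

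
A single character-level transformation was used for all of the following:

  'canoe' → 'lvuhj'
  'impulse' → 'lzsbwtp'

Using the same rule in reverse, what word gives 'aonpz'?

sight

The output letters match the input read backwards, each shifted +7: canoe reversed is eonac. Read the word backwards and shift each letter +7.
Reversing it on aonpz: shift back: a−7=t, o−7=h, n−7=g, p−7=i, z−7=s → thgis; then reverse → sight.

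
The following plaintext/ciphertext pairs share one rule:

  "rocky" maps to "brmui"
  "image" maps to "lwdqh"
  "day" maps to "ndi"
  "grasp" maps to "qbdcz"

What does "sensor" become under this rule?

chxcrb

Vowels shift forward by 3 and consonants shift forward by 10.
For sensor: s(cons)+10=c, e(vowel)+3=h, n(cons)+10=x, s(cons)+10=c, o(vowel)+3=r, r(cons)+10=b.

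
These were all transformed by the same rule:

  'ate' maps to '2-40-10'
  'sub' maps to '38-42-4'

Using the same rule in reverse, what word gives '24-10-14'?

a(#1)→2 and t(#20)→40: differences scale by 2, so n = 2·pos + 0. Each letter becomes 2×(its alphabet position, a=1..z=26).
Decoding 24-10-14: 24→(24−0)÷2=12=l, 10→(10−0)÷2=5=e, 14→(14−0)÷2=7=g.

leg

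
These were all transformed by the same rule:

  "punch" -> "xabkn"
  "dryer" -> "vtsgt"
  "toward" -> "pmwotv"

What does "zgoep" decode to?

beast

p(15)→x(23) and u(20)→a(0) fit y≡11x+14 (mod 26); the inverse of 11 mod 26 is 19. This is an affine cipher: with a=0,…,z=25, each position x becomes (11x+14) mod 26.
Undoing it on zgoep: z(25)→19·(25−14)≡1=b; g(6)→19·(6−14)≡4=e; o(14)→19·(14−14)≡0=a; e(4)→19·(4−14)≡18=s; p(15)→19·(15−14)≡19=t (all mod 26).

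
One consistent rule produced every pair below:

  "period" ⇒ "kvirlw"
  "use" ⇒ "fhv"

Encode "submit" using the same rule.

hfynrg

Each pair mirrors across the alphabet (p↔k, e↔v, r↔i): positions sum to 25. Letters are reflected about the middle of the alphabet (position → 25−position): Atbash.
On submit: s↔h, u↔f, b↔y, m↔n, i↔r, t↔g.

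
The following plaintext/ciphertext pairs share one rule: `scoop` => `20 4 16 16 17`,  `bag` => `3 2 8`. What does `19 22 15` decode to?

Letters become their 1-based position plus 1 (so a→2, b→3, …).
Reversing it on 19 22 15: 19→(19−1)÷1=18=r, 22→(22−1)÷1=21=u, 15→(15−1)÷1=14=n.

run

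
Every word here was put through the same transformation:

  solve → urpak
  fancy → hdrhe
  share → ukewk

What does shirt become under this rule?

ukmwz

In solve: s→u is +2, o→r is +3, l→p is +4, v→a is +5 — the shift increases by 1 each position. Each letter shifts forward by (position + 2), i.e. 2, 3, 4, … — the shift grows by one for each successive letter.
On shirt: s+2=u, h+3=k, i+4=m, r+5=w, t+6=z.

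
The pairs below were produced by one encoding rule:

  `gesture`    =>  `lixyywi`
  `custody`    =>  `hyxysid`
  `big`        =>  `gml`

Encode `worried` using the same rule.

bswwmii

The shift depends on letter class: consonant g→l is +5, but vowel e→i is +4. The rule splits by letter class: vowels +4, consonants +5.
For worried: w(cons)+5=b, o(vowel)+4=s, r(cons)+5=w, r(cons)+5=w, i(vowel)+4=m, e(vowel)+4=i, d(cons)+5=i.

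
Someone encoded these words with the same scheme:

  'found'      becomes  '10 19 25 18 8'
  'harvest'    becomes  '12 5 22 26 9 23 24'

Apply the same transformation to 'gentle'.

11 9 18 24 16 9

f is letter #6 and maps to 10: an offset of 4. Each letter is replaced by its alphabet position (a=1..z=26) + 4.
Applying it to gentle: g=7→11, e=5→9, n=14→18, t=20→24, l=12→16, e=5→9.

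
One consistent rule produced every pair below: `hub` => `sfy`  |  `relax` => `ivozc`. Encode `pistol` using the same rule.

Each pair mirrors across the alphabet (h↔s, u↔f, b↔y): positions sum to 25. Each letter is replaced by its mirror in the alphabet: a↔z, b↔y, c↔x, and so on (the Atbash cipher).
Applying it to pistol: p↔k, i↔r, s↔h, t↔g, o↔l, l↔o.

krhglo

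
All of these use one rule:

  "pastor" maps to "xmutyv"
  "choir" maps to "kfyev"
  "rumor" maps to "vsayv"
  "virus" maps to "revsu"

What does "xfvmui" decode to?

phrase

This is an affine cipher: with a=0,…,z=25, each position x becomes (25x+12) mod 26.
Reversing it on xfvmui: x(23)→25·(23−12)≡15=p; f(5)→25·(5−12)≡7=h; v(21)→25·(21−12)≡17=r; m(12)→25·(12−12)≡0=a; u(20)→25·(20−12)≡18=s; i(8)→25·(8−12)≡4=e (all mod 26).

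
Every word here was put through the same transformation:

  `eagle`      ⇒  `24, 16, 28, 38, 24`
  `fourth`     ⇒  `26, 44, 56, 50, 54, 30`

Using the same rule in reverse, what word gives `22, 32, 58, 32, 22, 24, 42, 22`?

The formula is n = 2×(alphabet index, a=1) + 14.
Undoing it on 22, 32, 58, 32, 22, 24, 42, 22: 22→(22−14)÷2=4=d, 32→(32−14)÷2=9=i, 58→(58−14)÷2=22=v, 32→(32−14)÷2=9=i, 22→(22−14)÷2=4=d, 24→(24−14)÷2=5=e, 42→(42−14)÷2=14=n, 22→(22−14)÷2=4=d.

dividend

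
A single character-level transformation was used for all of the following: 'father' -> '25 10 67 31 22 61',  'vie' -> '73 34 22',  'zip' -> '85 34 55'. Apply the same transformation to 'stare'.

64 67 10 61 22

f(#6)→25 and a(#1)→10: differences scale by 3, so n = 3·pos + 7. With a=1..z=26, the number is 3·pos + 7.
On stare: s=19→64, t=20→67, a=1→10, r=18→61, e=5→22.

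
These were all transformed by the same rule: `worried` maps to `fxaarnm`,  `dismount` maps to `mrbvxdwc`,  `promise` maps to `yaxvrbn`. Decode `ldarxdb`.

curious

Every letter moves 9 places later in the alphabet, wrapping around z→a.
Reversing it on ldarxdb: l−9=c, d−9=u, a−9=r, r−9=i, x−9=o, d−9=u, b−9=s.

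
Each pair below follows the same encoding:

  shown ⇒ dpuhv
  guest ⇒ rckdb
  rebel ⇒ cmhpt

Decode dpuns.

shock

Shifts by position in shown: pos 0: s→d (+11), pos 1: h→p (+8), pos 2: o→u (+6), pos 3: w→h (+11), pos 4: n→v (+8) — repeating every 3. A repeating key of period 3 is used — shifts +11, +8, +6 over and over.
Reversing it on dpuns: d−11=s, p−8=h, u−6=o, n−11=c, s−8=k.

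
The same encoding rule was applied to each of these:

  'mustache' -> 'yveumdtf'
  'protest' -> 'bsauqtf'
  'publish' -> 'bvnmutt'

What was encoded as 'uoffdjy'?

Shifts by position in mustache: pos 0: m→y (+12), pos 1: u→v (+1), pos 2: s→e (+12), pos 3: t→u (+1) — repeating every 2. The shifts repeat in a cycle of length 2: positions 0,1,… shift by +12, +1, then the pattern repeats.
Undoing it on uoffdjy: u−12=i, o−1=n, f−12=t, f−1=e, d−12=r, j−1=i, y−12=m.

interim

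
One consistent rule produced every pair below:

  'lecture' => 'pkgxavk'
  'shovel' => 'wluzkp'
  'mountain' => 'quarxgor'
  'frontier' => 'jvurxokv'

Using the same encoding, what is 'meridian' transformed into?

qkvohogr

Vowels shift forward by 6 and consonants shift forward by 4.
Applying it to meridian: m(cons)+4=q, e(vowel)+6=k, r(cons)+4=v, i(vowel)+6=o, d(cons)+4=h, i(vowel)+6=o, a(vowel)+6=g, n(cons)+4=r.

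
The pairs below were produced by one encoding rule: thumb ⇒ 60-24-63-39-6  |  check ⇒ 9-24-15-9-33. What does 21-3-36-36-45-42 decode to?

t(#20)→60 and h(#8)→24: differences scale by 3, so n = 3·pos + 0. The formula is n = 3×(alphabet index, a=1).
Decoding 21-3-36-36-45-42: 21→(21−0)÷3=7=g, 3→(3−0)÷3=1=a, 36→(36−0)÷3=12=l, 36→(36−0)÷3=12=l, 45→(45−0)÷3=15=o, 42→(42−0)÷3=14=n.

gallon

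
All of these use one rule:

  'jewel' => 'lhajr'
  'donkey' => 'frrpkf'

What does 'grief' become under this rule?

iumjl

In jewel: j→l is +2, e→h is +3, w→a is +4, e→j is +5 — the shift increases by 1 each position. Letter i (0-indexed) is shifted by i+2, so successive shifts are 2, 3, 4, ….
For grief: g+2=i, r+3=u, i+4=m, e+5=j, f+6=l.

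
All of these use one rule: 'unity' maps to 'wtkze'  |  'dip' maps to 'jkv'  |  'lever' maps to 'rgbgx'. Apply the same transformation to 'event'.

The shift depends on letter class: consonant n→t is +6, but vowel u→w is +2. Two shifts are in play — +2 for a/e/i/o/u, +6 for every other letter.
On event: e(vowel)+2=g, v(cons)+6=b, e(vowel)+2=g, n(cons)+6=t, t(cons)+6=z.

gbgtz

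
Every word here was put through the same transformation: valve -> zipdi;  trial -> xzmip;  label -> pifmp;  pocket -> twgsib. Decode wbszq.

storm

Shifts by position in valve: pos 0: v→z (+4), pos 1: a→i (+8), pos 2: l→p (+4), pos 3: v→d (+8) — repeating every 2. The shifts repeat in a cycle of length 2: positions 0,1,… shift by +4, +8, then the pattern repeats.
Reversing it on wbszq: w−4=s, b−8=t, s−4=o, z−8=r, q−4=m.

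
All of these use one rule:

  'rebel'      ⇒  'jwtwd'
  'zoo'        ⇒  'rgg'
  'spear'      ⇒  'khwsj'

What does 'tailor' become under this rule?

lsadgj

Compare letters: r→j is +18, e→w is +18, b→t is +18 — a constant shift. This is a Caesar cipher with shift 18.
On tailor: t+18=l, a+18=s, i+18=a, l+18=d, o+18=g, r+18=j.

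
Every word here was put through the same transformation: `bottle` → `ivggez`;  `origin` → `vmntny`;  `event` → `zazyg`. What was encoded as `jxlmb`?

swarm

b(1)→i(8) and o(14)→v(21) fit y≡23x+11 (mod 26); the inverse of 23 mod 26 is 17. Each letter's alphabet position (a=0..z=25) is mapped through 23·x+11 mod 26 — an affine cipher.
Decoding jxlmb: j(9)→17·(9−11)≡18=s; x(23)→17·(23−11)≡22=w; l(11)→17·(11−11)≡0=a; m(12)→17·(12−11)≡17=r; b(1)→17·(1−11)≡12=m (all mod 26).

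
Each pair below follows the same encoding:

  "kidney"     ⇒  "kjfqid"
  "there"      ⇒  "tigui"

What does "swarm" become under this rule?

sxcuq

In kidney: k→k is +0, i→j is +1, d→f is +2, n→q is +3 — the shift increases by 1 each position. Each letter shifts forward by its position index (0, 1, 2, …) — the shift grows by one for each successive letter.
For swarm: s+0=s, w+1=x, a+2=c, r+3=u, m+4=q.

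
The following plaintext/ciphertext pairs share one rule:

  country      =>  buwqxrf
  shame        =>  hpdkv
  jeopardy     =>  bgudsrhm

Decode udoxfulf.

circular

Read the word backwards and shift each letter +3.
Undoing it on udoxfulf: shift back: u−3=r, d−3=a, o−3=l, x−3=u, f−3=c, u−3=r, l−3=i, f−3=c → ralucric; then reverse → circular.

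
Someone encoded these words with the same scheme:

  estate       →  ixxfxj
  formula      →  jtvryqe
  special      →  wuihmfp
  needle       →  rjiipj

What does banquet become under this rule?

Shifts by position in estate: pos 0: e→i (+4), pos 1: s→x (+5), pos 2: t→x (+4), pos 3: a→f (+5) — repeating every 2. The shifts repeat in a cycle of length 2: positions 0,1,… shift by +4, +5, then the pattern repeats.
Applying it to banquet: b+4=f, a+5=f, n+4=r, q+5=v, u+4=y, e+5=j, t+4=x.

ffrvyjx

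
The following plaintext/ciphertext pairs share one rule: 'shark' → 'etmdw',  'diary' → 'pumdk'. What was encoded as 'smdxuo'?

garlic

Compare letters: s→e is +12, h→t is +12, a→m is +12 — a constant shift. It's a constant shift of +12 (ROT12).
Undoing it on smdxuo: s−12=g, m−12=a, d−12=r, x−12=l, u−12=i, o−12=c.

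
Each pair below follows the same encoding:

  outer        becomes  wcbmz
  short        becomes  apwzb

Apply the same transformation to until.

This is a Caesar cipher with shift 8.
Applying it to until: u+8=c, n+8=v, t+8=b, i+8=q, l+8=t.

cvbqt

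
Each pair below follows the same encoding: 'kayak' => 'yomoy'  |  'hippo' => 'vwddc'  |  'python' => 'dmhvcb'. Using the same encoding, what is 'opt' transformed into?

cdh

This is a Caesar cipher with shift 14.
Applying it to opt: o+14=c, p+14=d, t+14=h.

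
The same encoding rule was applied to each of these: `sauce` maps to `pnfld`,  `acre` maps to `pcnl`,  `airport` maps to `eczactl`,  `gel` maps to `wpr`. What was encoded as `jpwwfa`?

pulley

The output letters match the input read backwards, each shifted +11: sauce reversed is ecuas. Read the word backwards and shift each letter +11.
Decoding jpwwfa: shift back: j−11=y, p−11=e, w−11=l, w−11=l, f−11=u, a−11=p → yellup; then reverse → pulley.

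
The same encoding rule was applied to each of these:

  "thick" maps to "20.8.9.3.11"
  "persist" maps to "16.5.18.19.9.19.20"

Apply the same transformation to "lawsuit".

12.1.23.19.21.9.20

t is letter #20 and maps to 20: an offset of 0. Each letter is replaced by its alphabet position (a=1, b=2, …, z=26).
On lawsuit: l=12→12, a=1→1, w=23→23, s=19→19, u=21→21, i=9→9, t=20→20.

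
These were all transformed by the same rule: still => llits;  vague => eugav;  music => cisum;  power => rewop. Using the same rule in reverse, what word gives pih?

hip

The word is simply reversed.
Undoing it on pih: then reverse → hip.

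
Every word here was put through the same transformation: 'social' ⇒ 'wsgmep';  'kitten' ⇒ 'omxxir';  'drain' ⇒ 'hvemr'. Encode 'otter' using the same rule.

sxxiv

Compare letters: s→w is +4, o→s is +4, c→g is +4 — a constant shift. It's a constant shift of +4 (ROT4).
On otter: o+4=s, t+4=x, t+4=x, e+4=i, r+4=v.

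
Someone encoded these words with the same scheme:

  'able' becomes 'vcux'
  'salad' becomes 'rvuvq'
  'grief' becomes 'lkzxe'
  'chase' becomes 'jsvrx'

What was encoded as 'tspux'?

whole

a(0)→v(21) and b(1)→c(2) fit y≡7x+21 (mod 26); the inverse of 7 mod 26 is 15. Each letter's alphabet position (a=0..z=25) is mapped through 7·x+21 mod 26 — an affine cipher.
Undoing it on tspux: t(19)→15·(19−21)≡22=w; s(18)→15·(18−21)≡7=h; p(15)→15·(15−21)≡14=o; u(20)→15·(20−21)≡11=l; x(23)→15·(23−21)≡4=e (all mod 26).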